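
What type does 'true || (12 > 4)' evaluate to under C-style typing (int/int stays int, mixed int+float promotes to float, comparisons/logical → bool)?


Operand types: bool || bool
Rule: logical operators take bool operands and yield bool
Result type: bool


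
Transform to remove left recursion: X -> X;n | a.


Left-recursive alternatives: X;n; non-recursive: a
Introduce X': X -> aX', X' -> ;nX' | ε


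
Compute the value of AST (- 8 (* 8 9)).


Evaluate inner: (* 8 9) = 72
Evaluate root: (- 8 72) = -64
Result: -64


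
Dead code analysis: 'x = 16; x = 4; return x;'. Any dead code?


first assignment to x is overwritten before any read
Dead: 'x = 16'


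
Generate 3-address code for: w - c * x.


Break into single-operator statements:
t1 = c * x
t2 = w - t1


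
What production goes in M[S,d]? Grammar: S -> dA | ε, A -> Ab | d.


For [S, d]: 'd' ∈ FIRST(dA)
Entry: S -> dA


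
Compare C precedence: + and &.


'+' is additive (level 9); '&' is bitwise AND (level 5)
Higher level binds tighter
'+' has higher precedence than '&'


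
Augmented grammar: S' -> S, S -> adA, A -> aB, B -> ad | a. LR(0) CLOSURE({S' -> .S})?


Start: S' -> .S
For each item with dot before a nonterminal B, add B -> .γ for every B-production
Closure: [S' -> .S, S -> .adA]


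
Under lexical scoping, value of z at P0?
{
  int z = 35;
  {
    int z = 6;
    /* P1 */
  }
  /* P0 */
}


z declared in the same block as P0
z = 35


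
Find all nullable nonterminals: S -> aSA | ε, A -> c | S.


A nonterminal is nullable iff some alternative derives ε (directly, or every symbol in it is nullable)
Nullable: {A, S}


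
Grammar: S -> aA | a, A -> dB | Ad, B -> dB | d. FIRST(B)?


Per alternative of B: FIRST(dB) = {d}; FIRST(d) = {d}
FIRST(B) = {d}


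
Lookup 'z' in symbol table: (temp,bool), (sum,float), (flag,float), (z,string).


Lookup 'z' → type string


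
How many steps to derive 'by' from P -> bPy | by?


Derivation: P => by
Steps: 1


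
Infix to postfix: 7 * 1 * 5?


Left to right (same or higher precedence on left)
Postfix: 7 1 * 5 *


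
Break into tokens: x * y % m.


Scan left to right, longest-match per lexeme
Tokens: ID(x), OP(*), ID(y), OP(%), ID(m)


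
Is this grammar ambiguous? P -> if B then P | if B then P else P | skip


dangling else: 'if B then if B then skip else skip' parses two ways
Ambiguous


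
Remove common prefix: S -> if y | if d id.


Common prefix: 'if'
Factored: S -> if S', S' -> y | d id


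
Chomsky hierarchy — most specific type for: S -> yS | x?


Right-linear: every RHS is a terminal or a terminal followed by one nonterminal
Classification: Type 3 (Regular)


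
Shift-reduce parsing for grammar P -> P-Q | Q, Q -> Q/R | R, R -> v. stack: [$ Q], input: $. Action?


lookahead ∉ {/} so Q won't extend; reduce P -> Q
Action: reduce (P -> Q)


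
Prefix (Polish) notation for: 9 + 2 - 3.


left-to-right (same/higher precedence on left): tree is (- (+ 9 2) 3)
Prefix: - + 9 2 3


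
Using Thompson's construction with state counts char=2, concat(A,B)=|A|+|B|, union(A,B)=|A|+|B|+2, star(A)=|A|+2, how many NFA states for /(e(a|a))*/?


Syntax tree has 3 char leaf(s), 1 union(s), 1 star(s)
chars contribute 3×2 = 6; each union adds +2; each star adds +2
Total: 6 + 2 + 2 = 10 states


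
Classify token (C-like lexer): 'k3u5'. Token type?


Pattern: letter/underscore followed by alphanumerics, not a keyword
Type: IDENTIFIER


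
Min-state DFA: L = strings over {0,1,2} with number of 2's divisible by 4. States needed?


Track (count of 2) mod 4: states 0..3, accept at 0
Minimal DFA: 4 states


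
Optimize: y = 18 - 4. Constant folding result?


18 - 4 = 14 at compile time
Optimized: y = 14


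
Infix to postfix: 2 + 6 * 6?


* has higher precedence, evaluate 6*6 first
Postfix: 2 6 6 * +


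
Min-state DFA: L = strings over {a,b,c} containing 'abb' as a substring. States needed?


KMP-style automaton: 3 progress states + 1 absorbing accept = 4
Minimal DFA: 4 states


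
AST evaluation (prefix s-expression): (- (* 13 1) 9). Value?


Evaluate inner: (* 13 1) = 13
Evaluate root: (- 13 9) = 4
Result: 4


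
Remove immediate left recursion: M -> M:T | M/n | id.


Left-recursive alternatives: M:T, M/n; non-recursive: id
Introduce M': M -> idM', M' -> :TM' | /nM' | ε


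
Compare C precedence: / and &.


'/' is multiplicative (level 10); '&' is bitwise AND (level 5)
Higher level binds tighter
'/' has higher precedence than '&'


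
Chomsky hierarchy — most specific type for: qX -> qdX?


LHS has context (more than one symbol) and |LHS| ≤ |RHS|
Classification: Type 1 (Context-Sensitive)


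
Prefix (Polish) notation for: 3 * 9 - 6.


left-to-right (same/higher precedence on left): tree is (- (* 3 9) 6)
Prefix: - * 3 9 6


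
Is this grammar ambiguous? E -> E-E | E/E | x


'x-x/x' has two parse trees (no precedence encoded between - and /)
Ambiguous


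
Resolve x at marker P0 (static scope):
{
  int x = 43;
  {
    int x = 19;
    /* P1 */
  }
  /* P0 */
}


x declared in the same block as P0
x = 43


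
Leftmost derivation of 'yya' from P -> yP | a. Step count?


Derivation: P => yP => yyP => yya
Steps: 3


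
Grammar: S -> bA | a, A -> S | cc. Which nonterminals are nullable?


A nonterminal is nullable iff some alternative derives ε (directly, or every symbol in it is nullable)
Nullable: {}


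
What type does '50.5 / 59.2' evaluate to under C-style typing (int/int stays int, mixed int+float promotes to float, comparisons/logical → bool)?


Operand types: float / float
Rule: mixed int/float promotes to float; int/int stays int
Result type: float


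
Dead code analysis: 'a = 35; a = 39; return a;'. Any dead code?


first assignment to a is overwritten before any read
Dead: 'a = 35'


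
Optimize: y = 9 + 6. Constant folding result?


9 + 6 = 15 at compile time
Optimized: y = 15


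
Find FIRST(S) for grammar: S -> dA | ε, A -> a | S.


Per alternative of S: FIRST(dA) = {d}; FIRST(ε) = {ε}
FIRST(S) = {d, ε}


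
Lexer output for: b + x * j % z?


Scan left to right, longest-match per lexeme
Tokens: ID(b), OP(+), ID(x), OP(*), ID(j), OP(%), ID(z)


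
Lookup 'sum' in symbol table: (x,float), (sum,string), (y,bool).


Lookup 'sum' → type string


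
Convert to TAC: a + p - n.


Break into single-operator statements:
t1 = a + p
t2 = t1 - n


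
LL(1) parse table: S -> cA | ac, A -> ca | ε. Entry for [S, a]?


For [S, a]: 'a' ∈ FIRST(ac)
Entry: S -> ac


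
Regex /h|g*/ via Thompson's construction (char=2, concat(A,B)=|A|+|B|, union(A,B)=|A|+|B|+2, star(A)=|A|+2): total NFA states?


Syntax tree has 2 char leaf(s), 1 union(s), 1 star(s)
chars contribute 2×2 = 4; each union adds +2; each star adds +2
Total: 4 + 2 + 2 = 8 states


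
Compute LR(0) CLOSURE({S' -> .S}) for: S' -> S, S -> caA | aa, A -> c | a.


Start: S' -> .S
For each item with dot before a nonterminal B, add B -> .γ for every B-production
Closure: [S' -> .S, S -> .caA, S -> .aa]


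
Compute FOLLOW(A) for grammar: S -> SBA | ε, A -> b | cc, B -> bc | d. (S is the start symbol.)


$ ∈ FOLLOW(S). For each A -> αBβ: add FIRST(β)\{ε} to FOLLOW(B); if β nullable, add FOLLOW(A).
FOLLOW(A) = {$, b, d}


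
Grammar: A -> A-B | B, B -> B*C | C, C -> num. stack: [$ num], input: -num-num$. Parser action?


'num' on top is the handle for C -> num
Action: reduce (C -> num)


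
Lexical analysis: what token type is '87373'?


Pattern: digits only
Type: INTEGER_LITERAL


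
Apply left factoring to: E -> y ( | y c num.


Common prefix: 'y'
Factored: E -> y E', E' -> ( | c num


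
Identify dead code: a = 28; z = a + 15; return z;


a is read by z's definition; z is returned
No dead code


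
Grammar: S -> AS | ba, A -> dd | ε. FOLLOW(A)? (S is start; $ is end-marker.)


$ ∈ FOLLOW(S). For each A -> αBβ: add FIRST(β)\{ε} to FOLLOW(B); if β nullable, add FOLLOW(A).
FOLLOW(A) = {b, d}


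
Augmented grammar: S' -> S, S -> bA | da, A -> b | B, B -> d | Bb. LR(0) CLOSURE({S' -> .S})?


Start: S' -> .S
For each item with dot before a nonterminal B, add B -> .γ for every B-production
Closure: [S' -> .S, S -> .bA, S -> .da]


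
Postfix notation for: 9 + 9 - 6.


Left to right (same or higher precedence on left)
Postfix: 9 9 + 6 -


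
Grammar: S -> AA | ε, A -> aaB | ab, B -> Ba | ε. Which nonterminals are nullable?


A nonterminal is nullable iff some alternative derives ε (directly, or every symbol in it is nullable)
Nullable: {B, S}


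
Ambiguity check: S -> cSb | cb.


balanced c^n…b^n: each string has a unique parse
Unambiguous


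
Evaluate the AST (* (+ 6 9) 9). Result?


Evaluate inner: (+ 6 9) = 15
Evaluate root: (* 15 9) = 135
Result: 135


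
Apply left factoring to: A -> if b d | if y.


Common prefix: 'if'
Factored: A -> if A', A' -> b d | y


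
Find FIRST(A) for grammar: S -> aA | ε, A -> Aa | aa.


Per alternative of A: FIRST(Aa) = {a}; FIRST(aa) = {a}
FIRST(A) = {a}


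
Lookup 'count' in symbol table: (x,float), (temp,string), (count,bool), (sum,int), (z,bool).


Lookup 'count' → type bool


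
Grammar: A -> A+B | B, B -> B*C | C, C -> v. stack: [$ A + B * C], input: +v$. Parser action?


handle 'B*C' on top
Action: reduce (B -> B*C)


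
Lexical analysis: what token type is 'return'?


Pattern: reserved word
Type: KEYWORD


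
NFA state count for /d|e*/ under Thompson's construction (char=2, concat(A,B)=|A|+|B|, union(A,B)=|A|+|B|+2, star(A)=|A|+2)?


Syntax tree has 2 char leaf(s), 1 union(s), 1 star(s)
chars contribute 2×2 = 4; each union adds +2; each star adds +2
Total: 4 + 2 + 2 = 8 states


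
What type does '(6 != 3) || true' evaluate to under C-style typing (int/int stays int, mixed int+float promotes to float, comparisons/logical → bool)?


Operand types: bool || bool
Rule: logical operators take bool operands and yield bool
Result type: bool


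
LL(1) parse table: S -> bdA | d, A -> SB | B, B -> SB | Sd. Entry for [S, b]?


For [S, b]: 'b' ∈ FIRST(bdA)
Entry: S -> bdA


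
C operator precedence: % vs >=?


'%' is multiplicative (level 10); '>=' is relational (level 7)
Higher level binds tighter
'%' has higher precedence than '>='


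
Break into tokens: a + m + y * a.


Scan left to right, longest-match per lexeme
Tokens: ID(a), OP(+), ID(m), OP(+), ID(y), OP(*), ID(a)


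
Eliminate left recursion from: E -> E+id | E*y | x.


Left-recursive alternatives: E+id, E*y; non-recursive: x
Introduce E': E -> xE', E' -> +idE' | *yE' | ε


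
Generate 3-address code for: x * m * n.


Break into single-operator statements:
t1 = x * m
t2 = t1 * n


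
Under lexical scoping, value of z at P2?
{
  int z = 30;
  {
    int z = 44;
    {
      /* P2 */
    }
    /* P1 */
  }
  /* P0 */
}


P2's block does not declare z; resolves to the enclosing declaration at depth 1
z = 44


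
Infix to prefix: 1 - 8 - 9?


left-to-right (same/higher precedence on left): tree is (- (- 1 8) 9)
Prefix: - - 1 8 9


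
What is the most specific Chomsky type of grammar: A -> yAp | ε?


Single nonterminal LHS, but y^n p^n is not regular
Classification: Type 2 (Context-Free)


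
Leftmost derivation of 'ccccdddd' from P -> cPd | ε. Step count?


Derivation: P => cPd => ccPdd => cccPddd => ccccPdddd => ccccdddd
Steps: 5


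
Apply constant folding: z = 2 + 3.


2 + 3 = 5 at compile time
Optimized: z = 5


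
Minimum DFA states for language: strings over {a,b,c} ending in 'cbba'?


Track the longest suffix of input matching a prefix of 'cbba': 5 classes (prefixes of length 0..4)
Minimal DFA: 5 states


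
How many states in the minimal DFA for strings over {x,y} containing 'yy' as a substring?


KMP-style automaton: 2 progress states + 1 absorbing accept = 3
Minimal DFA: 3 states


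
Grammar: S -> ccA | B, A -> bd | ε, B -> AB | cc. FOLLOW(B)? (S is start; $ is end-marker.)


$ ∈ FOLLOW(S). For each A -> αBβ: add FIRST(β)\{ε} to FOLLOW(B); if β nullable, add FOLLOW(A).
FOLLOW(B) = {$}


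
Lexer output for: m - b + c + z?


Scan left to right, longest-match per lexeme
Tokens: ID(m), OP(-), ID(b), OP(+), ID(c), OP(+), ID(z)


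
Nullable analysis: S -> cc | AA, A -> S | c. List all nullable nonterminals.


A nonterminal is nullable iff some alternative derives ε (directly, or every symbol in it is nullable)
Nullable: {}


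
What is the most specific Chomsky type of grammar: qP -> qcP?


LHS has context (more than one symbol) and |LHS| ≤ |RHS|
Classification: Type 1 (Context-Sensitive)


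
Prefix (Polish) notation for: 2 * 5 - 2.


left-to-right (same/higher precedence on left): tree is (- (* 2 5) 2)
Prefix: - * 2 5 2


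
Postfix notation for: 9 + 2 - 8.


Left to right (same or higher precedence on left)
Postfix: 9 2 + 8 -


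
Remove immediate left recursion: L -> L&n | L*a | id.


Left-recursive alternatives: L&n, L*a; non-recursive: id
Introduce L': L -> idL', L' -> &nL' | *aL' | ε


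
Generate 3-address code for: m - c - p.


Break into single-operator statements:
t1 = m - c
t2 = t1 - p


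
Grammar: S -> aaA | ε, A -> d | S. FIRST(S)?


Per alternative of S: FIRST(aaA) = {a}; FIRST(ε) = {ε}
FIRST(S) = {a, ε}


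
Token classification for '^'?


Pattern: operator symbol
Type: OPERATOR


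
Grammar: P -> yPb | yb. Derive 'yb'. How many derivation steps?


Derivation: P => yb
Steps: 1


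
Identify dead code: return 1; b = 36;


statement follows a return and is unreachable
Dead: 'b = 36'


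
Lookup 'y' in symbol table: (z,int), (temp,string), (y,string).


Lookup 'y' → type string


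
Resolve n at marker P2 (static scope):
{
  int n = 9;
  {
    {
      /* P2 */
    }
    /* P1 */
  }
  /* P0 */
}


P2's block does not declare n; resolves to the enclosing declaration at depth 0
n = 9


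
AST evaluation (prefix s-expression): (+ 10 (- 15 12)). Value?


Evaluate inner: (- 15 12) = 3
Evaluate root: (+ 10 3) = 13
Result: 13


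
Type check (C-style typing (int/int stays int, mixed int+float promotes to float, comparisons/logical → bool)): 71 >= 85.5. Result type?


Operand types: int >= float
Rule: comparison yields bool
Result type: bool


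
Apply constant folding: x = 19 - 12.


19 - 12 = 7 at compile time
Optimized: x = 7


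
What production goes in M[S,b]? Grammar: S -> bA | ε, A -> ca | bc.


For [S, b]: 'b' ∈ FIRST(bA)
Entry: S -> bA


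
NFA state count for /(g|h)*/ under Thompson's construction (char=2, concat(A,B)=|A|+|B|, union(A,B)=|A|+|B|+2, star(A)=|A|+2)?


Syntax tree has 2 char leaf(s), 1 union(s), 1 star(s)
chars contribute 2×2 = 4; each union adds +2; each star adds +2
Total: 4 + 2 + 2 = 8 states


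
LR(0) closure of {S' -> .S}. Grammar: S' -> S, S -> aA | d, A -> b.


Start: S' -> .S
For each item with dot before a nonterminal B, add B -> .γ for every B-production
Closure: [S' -> .S, S -> .aA, S -> .d]


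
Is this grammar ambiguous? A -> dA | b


right-linear, alternatives start with distinct terminals 'd' vs 'b': unique leftmost derivation
Unambiguous


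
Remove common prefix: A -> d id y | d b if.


Common prefix: 'd'
Factored: A -> d A', A' -> id y | b if


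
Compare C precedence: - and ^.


'-' is additive (level 9); '^' is bitwise XOR (level 4)
Higher level binds tighter
'-' has higher precedence than '^'


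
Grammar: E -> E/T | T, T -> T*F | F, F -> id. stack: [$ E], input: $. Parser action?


start symbol E on stack, input exhausted
Action: accept


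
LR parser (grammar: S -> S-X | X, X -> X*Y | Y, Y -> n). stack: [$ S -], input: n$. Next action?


no handle ('S-' is not any RHS); shift 'n'
Action: shift


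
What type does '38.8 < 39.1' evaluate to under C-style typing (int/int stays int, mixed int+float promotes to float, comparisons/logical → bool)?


Operand types: float < float
Rule: comparison yields bool
Result type: bool


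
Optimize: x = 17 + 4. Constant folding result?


17 + 4 = 21 at compile time
Optimized: x = 21


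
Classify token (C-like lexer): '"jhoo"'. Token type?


Pattern: double-quoted sequence
Type: STRING_LITERAL


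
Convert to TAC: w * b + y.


Break into single-operator statements:
t1 = w * b
t2 = t1 + y


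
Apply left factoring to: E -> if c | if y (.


Common prefix: 'if'
Factored: E -> if E', E' -> c | y (


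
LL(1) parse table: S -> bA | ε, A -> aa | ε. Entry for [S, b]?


For [S, b]: 'b' ∈ FIRST(bA)
Entry: S -> bA


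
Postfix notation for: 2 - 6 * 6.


* has higher precedence, evaluate 6*6 first
Postfix: 2 6 6 * -


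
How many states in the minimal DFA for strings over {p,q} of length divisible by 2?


Track length mod 2: states 0..1, accept at 0
Minimal DFA: 2 states


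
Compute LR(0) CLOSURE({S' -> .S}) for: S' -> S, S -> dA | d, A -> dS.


Start: S' -> .S
For each item with dot before a nonterminal B, add B -> .γ for every B-production
Closure: [S' -> .S, S -> .dA, S -> .d]


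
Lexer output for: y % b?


Scan left to right, longest-match per lexeme
Tokens: ID(y), OP(%), ID(b)


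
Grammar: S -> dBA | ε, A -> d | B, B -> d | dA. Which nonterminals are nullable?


A nonterminal is nullable iff some alternative derives ε (directly, or every symbol in it is nullable)
Nullable: {S}


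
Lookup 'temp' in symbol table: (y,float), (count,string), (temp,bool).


Lookup 'temp' → type bool


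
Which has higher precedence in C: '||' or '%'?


'%' is multiplicative (level 10); '||' is logical OR (level 1)
Higher level binds tighter
'%' has higher precedence than '||'


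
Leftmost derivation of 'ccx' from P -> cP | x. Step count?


Derivation: P => cP => ccP => ccx
Steps: 3


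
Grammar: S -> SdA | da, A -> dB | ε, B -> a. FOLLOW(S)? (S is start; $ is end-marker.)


$ ∈ FOLLOW(S). For each A -> αBβ: add FIRST(β)\{ε} to FOLLOW(B); if β nullable, add FOLLOW(A).
FOLLOW(S) = {$, d}


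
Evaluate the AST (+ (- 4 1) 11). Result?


Evaluate inner: (- 4 1) = 3
Evaluate root: (+ 3 11) = 14
Result: 14


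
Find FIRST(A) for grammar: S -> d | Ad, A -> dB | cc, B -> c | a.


Per alternative of A: FIRST(dB) = {d}; FIRST(cc) = {c}
FIRST(A) = {c, d}


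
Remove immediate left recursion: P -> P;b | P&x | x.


Left-recursive alternatives: P;b, P&x; non-recursive: x
Introduce P': P -> xP', P' -> ;bP' | &xP' | ε


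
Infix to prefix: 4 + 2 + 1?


left-to-right (same/higher precedence on left): tree is (+ (+ 4 2) 1)
Prefix: + + 4 2 1


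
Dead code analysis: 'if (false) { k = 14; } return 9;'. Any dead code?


condition is constant false, so the whole block is unreachable
Dead: 'if (false) { k = 14; }'


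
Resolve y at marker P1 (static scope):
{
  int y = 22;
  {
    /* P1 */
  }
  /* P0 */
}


P1's block does not declare y; resolves to the enclosing declaration at depth 0
y = 22


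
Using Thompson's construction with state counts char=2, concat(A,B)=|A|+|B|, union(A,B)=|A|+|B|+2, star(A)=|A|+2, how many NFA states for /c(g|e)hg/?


Syntax tree has 5 char leaf(s), 1 union(s), 0 star(s)
chars contribute 5×2 = 10; each union adds +2; each star adds +2
Total: 10 + 2 + 0 = 12 states


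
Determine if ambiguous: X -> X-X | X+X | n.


'n-n+n' has two parse trees (no precedence encoded between - and +)
Ambiguous


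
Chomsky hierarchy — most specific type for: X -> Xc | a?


Left-linear: every RHS is a terminal or one nonterminal followed by a terminal
Classification: Type 3 (Regular)


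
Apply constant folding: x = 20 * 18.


20 * 18 = 360 at compile time
Optimized: x = 360


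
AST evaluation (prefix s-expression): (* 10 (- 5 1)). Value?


Evaluate inner: (- 5 1) = 4
Evaluate root: (* 10 4) = 40
Result: 40


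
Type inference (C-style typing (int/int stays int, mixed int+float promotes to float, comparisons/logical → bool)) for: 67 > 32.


Operand types: int > int
Rule: comparison yields bool
Result type: bool


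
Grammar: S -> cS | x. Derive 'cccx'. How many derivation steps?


Derivation: S => cS => ccS => cccS => cccx
Steps: 4


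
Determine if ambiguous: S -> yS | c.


right-linear, alternatives start with distinct terminals 'y' vs 'c': unique leftmost derivation
Unambiguous


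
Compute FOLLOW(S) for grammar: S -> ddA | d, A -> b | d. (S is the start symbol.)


$ ∈ FOLLOW(S). For each A -> αBβ: add FIRST(β)\{ε} to FOLLOW(B); if β nullable, add FOLLOW(A).
FOLLOW(S) = {$}


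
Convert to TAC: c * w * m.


Break into single-operator statements:
t1 = c * w
t2 = t1 * m


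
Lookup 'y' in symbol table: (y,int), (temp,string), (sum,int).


Lookup 'y' → type int


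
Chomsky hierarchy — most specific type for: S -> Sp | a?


Left-linear: every RHS is a terminal or one nonterminal followed by a terminal
Classification: Type 3 (Regular)


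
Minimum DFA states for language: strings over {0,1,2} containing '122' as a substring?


KMP-style automaton: 3 progress states + 1 absorbing accept = 4
Minimal DFA: 4 states


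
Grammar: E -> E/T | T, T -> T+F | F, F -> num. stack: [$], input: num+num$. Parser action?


no handle on stack; shift 'num'
Action: shift


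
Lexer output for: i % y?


Scan left to right, longest-match per lexeme
Tokens: ID(i), OP(%), ID(y)


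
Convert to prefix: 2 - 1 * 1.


'*' binds tighter: tree is (- 2 (* 1 1))
Prefix: - 2 * 1 1


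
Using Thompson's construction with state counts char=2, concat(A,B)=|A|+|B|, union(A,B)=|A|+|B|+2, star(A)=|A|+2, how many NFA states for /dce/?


Syntax tree has 3 char leaf(s), 0 union(s), 0 star(s)
chars contribute 3×2 = 6; each union adds +2; each star adds +2
Total: 6 + 0 + 0 = 6 states


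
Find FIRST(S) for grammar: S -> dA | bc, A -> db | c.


Per alternative of S: FIRST(dA) = {d}; FIRST(bc) = {b}
FIRST(S) = {b, d}


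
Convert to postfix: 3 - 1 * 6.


* has higher precedence, evaluate 1*6 first
Postfix: 3 1 6 * -


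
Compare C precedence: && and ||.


'&&' is logical AND (level 2); '||' is logical OR (level 1)
Higher level binds tighter
'&&' has higher precedence than '||'


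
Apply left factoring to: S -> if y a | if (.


Common prefix: 'if'
Factored: S -> if S', S' -> y a | (


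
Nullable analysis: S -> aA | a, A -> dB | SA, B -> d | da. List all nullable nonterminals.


A nonterminal is nullable iff some alternative derives ε (directly, or every symbol in it is nullable)
Nullable: {}


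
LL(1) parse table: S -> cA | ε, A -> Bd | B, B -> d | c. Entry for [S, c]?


For [S, c]: 'c' ∈ FIRST(cA)
Entry: S -> cA


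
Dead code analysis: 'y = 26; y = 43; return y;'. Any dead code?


first assignment to y is overwritten before any read
Dead: 'y = 26'


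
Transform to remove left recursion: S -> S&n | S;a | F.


Left-recursive alternatives: S&n, S;a; non-recursive: F
Introduce S': S -> FS', S' -> &nS' | ;aS' | ε


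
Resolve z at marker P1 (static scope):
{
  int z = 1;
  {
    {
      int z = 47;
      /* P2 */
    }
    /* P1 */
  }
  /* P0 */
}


P1's block does not declare z; resolves to the enclosing declaration at depth 0
z = 1


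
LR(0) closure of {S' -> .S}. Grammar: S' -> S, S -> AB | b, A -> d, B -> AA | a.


Start: S' -> .S
For each item with dot before a nonterminal B, add B -> .γ for every B-production
Closure: [S' -> .S, S -> .AB, S -> .b, A -> .d]


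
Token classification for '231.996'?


Pattern: digits with a decimal point
Type: FLOAT_LITERAL


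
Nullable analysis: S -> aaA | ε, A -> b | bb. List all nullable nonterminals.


A nonterminal is nullable iff some alternative derives ε (directly, or every symbol in it is nullable)
Nullable: {S}


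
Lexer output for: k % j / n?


Scan left to right, longest-match per lexeme
Tokens: ID(k), OP(%), ID(j), OP(/), ID(n)


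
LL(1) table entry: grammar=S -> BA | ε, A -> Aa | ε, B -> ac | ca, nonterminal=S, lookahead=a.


For [S, a]: 'a' ∈ FIRST(BA)
Entry: S -> BA


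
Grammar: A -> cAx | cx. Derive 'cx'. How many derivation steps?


Derivation: A => cx
Steps: 1


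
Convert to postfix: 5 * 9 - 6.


Left to right (same or higher precedence on left)
Postfix: 5 9 * 6 -


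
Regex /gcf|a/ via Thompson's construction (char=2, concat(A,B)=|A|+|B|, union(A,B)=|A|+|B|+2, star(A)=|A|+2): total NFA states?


Syntax tree has 4 char leaf(s), 1 union(s), 0 star(s)
chars contribute 4×2 = 8; each union adds +2; each star adds +2
Total: 8 + 2 + 0 = 10 states


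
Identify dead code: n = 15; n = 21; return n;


first assignment to n is overwritten before any read
Dead: 'n = 15'


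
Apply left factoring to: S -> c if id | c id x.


Common prefix: 'c'
Factored: S -> c S', S' -> if id | id x


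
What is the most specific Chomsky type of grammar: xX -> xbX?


LHS has context (more than one symbol) and |LHS| ≤ |RHS|
Classification: Type 1 (Context-Sensitive)


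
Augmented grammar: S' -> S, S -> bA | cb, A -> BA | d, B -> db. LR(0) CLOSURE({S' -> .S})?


Start: S' -> .S
For each item with dot before a nonterminal B, add B -> .γ for every B-production
Closure: [S' -> .S, S -> .bA, S -> .cb]


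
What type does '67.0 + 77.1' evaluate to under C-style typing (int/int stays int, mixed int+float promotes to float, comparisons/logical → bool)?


Operand types: float + float
Rule: mixed int/float promotes to float; int/int stays int
Result type: float


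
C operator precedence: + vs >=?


'+' is additive (level 9); '>=' is relational (level 7)
Higher level binds tighter
'+' has higher precedence than '>='


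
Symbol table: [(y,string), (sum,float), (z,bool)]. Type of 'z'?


Lookup 'z' → type bool


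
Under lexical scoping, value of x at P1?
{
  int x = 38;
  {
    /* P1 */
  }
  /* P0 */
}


P1's block does not declare x; resolves to the enclosing declaration at depth 0
x = 38


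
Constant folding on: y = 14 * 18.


14 * 18 = 252 at compile time
Optimized: y = 252


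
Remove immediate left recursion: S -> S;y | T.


Left-recursive alternatives: S;y; non-recursive: T
Introduce S': S -> TS', S' -> ;yS' | ε


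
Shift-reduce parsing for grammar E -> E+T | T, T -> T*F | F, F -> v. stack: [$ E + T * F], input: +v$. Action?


handle 'T*F' on top
Action: reduce (T -> T*F)


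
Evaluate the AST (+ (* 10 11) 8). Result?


Evaluate inner: (* 10 11) = 110
Evaluate root: (+ 110 8) = 118
Result: 118


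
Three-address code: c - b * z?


Break into single-operator statements:
t1 = b * z
t2 = c - t1


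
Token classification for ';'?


Pattern: delimiter/punctuation
Type: PUNCTUATION


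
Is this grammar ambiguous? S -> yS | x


right-linear, alternatives start with distinct terminals 'y' vs 'x': unique leftmost derivation
Unambiguous


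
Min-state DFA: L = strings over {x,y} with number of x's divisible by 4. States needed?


Track (count of x) mod 4: states 0..3, accept at 0
Minimal DFA: 4 states


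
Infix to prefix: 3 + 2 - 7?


left-to-right (same/higher precedence on left): tree is (- (+ 3 2) 7)
Prefix: - + 3 2 7


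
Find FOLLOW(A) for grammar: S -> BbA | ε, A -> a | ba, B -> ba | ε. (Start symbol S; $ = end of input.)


$ ∈ FOLLOW(S). For each A -> αBβ: add FIRST(β)\{ε} to FOLLOW(B); if β nullable, add FOLLOW(A).
FOLLOW(A) = {$}


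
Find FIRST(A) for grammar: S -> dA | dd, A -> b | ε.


Per alternative of A: FIRST(b) = {b}; FIRST(ε) = {ε}
FIRST(A) = {b, ε}


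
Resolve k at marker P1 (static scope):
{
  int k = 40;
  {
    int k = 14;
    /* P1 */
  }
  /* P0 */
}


k declared in the same block as P1
k = 14


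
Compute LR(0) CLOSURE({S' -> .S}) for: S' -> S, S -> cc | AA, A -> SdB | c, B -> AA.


Start: S' -> .S
For each item with dot before a nonterminal B, add B -> .γ for every B-production
Closure: [S' -> .S, S -> .cc, S -> .AA, A -> .SdB, A -> .c]


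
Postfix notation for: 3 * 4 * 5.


Left to right (same or higher precedence on left)
Postfix: 3 4 * 5 *


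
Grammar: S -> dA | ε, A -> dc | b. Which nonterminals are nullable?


A nonterminal is nullable iff some alternative derives ε (directly, or every symbol in it is nullable)
Nullable: {S}


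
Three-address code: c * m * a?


Break into single-operator statements:
t1 = c * m
t2 = t1 * a


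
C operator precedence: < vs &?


'<' is relational (level 7); '&' is bitwise AND (level 5)
Higher level binds tighter
'<' has higher precedence than '&'


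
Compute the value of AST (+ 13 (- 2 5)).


Evaluate inner: (- 2 5) = -3
Evaluate root: (+ 13 -3) = 10
Result: 10


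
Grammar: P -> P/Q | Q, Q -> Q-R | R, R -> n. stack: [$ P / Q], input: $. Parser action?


handle 'P/Q' on top; lookahead ∈ FOLLOW(P) = {/, $}
Action: reduce (P -> P/Q)


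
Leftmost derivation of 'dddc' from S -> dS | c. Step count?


Derivation: S => dS => ddS => dddS => dddc
Steps: 4


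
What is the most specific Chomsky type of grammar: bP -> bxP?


LHS has context (more than one symbol) and |LHS| ≤ |RHS|
Classification: Type 1 (Context-Sensitive)


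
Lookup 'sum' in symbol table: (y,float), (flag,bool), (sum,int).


Lookup 'sum' → type int


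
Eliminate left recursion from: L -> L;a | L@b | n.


Left-recursive alternatives: L;a, L@b; non-recursive: n
Introduce L': L -> nL', L' -> ;aL' | @bL' | ε


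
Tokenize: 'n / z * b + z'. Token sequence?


Scan left to right, longest-match per lexeme
Tokens: ID(n), OP(/), ID(z), OP(*), ID(b), OP(+), ID(z)


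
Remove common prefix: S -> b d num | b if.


Common prefix: 'b'
Factored: S -> b S', S' -> d num | if


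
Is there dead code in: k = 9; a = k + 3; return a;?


k is read by a's definition; a is returned
No dead code


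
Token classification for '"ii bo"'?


Pattern: double-quoted sequence
Type: STRING_LITERAL


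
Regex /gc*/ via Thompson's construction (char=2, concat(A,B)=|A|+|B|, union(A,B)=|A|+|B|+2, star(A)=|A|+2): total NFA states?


Syntax tree has 2 char leaf(s), 0 union(s), 1 star(s)
chars contribute 2×2 = 4; each union adds +2; each star adds +2
Total: 4 + 0 + 2 = 6 states


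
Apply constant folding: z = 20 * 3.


20 * 3 = 60 at compile time
Optimized: z = 60


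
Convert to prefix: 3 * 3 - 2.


left-to-right (same/higher precedence on left): tree is (- (* 3 3) 2)
Prefix: - * 3 3 2


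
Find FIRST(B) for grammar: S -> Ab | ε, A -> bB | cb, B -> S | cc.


Per alternative of B: FIRST(S) = {b, c, ε}; FIRST(cc) = {c}
FIRST(B) = {b, c, ε}


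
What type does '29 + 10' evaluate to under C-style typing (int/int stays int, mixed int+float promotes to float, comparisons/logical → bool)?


Operand types: int + int
Rule: mixed int/float promotes to float; int/int stays int
Result type: int


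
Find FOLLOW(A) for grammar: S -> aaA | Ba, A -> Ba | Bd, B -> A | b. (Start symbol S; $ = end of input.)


$ ∈ FOLLOW(S). For each A -> αBβ: add FIRST(β)\{ε} to FOLLOW(B); if β nullable, add FOLLOW(A).
FOLLOW(A) = {$, a, d}


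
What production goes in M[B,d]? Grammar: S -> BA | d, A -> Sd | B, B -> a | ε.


For [B, d]: ε is nullable and 'd' ∈ FOLLOW(B)
Entry: B -> ε


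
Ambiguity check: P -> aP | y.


right-linear, alternatives start with distinct terminals 'a' vs 'y': unique leftmost derivation
Unambiguous


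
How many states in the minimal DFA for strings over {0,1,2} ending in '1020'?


Track the longest suffix of input matching a prefix of '1020': 5 classes (prefixes of length 0..4)
Minimal DFA: 5 states


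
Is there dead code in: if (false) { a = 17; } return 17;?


condition is constant false, so the whole block is unreachable
Dead: 'if (false) { a = 17; }'


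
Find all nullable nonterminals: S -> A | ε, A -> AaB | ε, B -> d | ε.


A nonterminal is nullable iff some alternative derives ε (directly, or every symbol in it is nullable)
Nullable: {A, B, S}


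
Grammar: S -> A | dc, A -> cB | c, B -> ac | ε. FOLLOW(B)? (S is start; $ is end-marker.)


$ ∈ FOLLOW(S). For each A -> αBβ: add FIRST(β)\{ε} to FOLLOW(B); if β nullable, add FOLLOW(A).
FOLLOW(B) = {$}


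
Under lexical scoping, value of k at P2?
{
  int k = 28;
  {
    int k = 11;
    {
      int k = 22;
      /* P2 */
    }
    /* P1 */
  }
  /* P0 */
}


k declared in the same block as P2
k = 22


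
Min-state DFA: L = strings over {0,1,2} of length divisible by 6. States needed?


Track length mod 6: states 0..5, accept at 0
Minimal DFA: 6 states


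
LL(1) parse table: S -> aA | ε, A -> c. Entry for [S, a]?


For [S, a]: 'a' ∈ FIRST(aA)
Entry: S -> aA


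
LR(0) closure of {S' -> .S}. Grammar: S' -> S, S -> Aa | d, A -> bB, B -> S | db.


Start: S' -> .S
For each item with dot before a nonterminal B, add B -> .γ for every B-production
Closure: [S' -> .S, S -> .Aa, S -> .d, A -> .bB]


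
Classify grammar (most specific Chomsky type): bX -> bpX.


LHS has context (more than one symbol) and |LHS| ≤ |RHS|
Classification: Type 1 (Context-Sensitive)


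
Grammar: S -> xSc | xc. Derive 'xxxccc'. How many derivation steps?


Derivation: S => xSc => xxScc => xxxccc
Steps: 3


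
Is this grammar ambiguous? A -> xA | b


right-linear, alternatives start with distinct terminals 'x' vs 'b': unique leftmost derivation
Unambiguous


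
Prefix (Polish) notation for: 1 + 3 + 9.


left-to-right (same/higher precedence on left): tree is (+ (+ 1 3) 9)
Prefix: + + 1 3 9


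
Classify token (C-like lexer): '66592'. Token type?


Pattern: digits only
Type: INTEGER_LITERAL


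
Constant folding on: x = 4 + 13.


4 + 13 = 17 at compile time
Optimized: x = 17


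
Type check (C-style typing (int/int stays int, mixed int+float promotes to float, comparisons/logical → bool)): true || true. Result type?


Operand types: bool || bool
Rule: logical operators take bool operands and yield bool
Result type: bool


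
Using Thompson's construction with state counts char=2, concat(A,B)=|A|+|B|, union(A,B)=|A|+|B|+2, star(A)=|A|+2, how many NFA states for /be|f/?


Syntax tree has 3 char leaf(s), 1 union(s), 0 star(s)
chars contribute 3×2 = 6; each union adds +2; each star adds +2
Total: 6 + 2 + 0 = 8 states


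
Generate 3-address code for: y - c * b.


Break into single-operator statements:
t1 = c * b
t2 = y - t1


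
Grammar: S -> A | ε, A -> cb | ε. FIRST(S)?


Per alternative of S: FIRST(A) = {c, ε}; FIRST(ε) = {ε}
FIRST(S) = {c, ε}


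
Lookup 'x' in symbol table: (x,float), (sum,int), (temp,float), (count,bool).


Lookup 'x' → type float


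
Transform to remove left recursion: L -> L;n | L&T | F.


Left-recursive alternatives: L;n, L&T; non-recursive: F
Introduce L': L -> FL', L' -> ;nL' | &TL' | ε


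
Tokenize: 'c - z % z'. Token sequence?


Scan left to right, longest-match per lexeme
Tokens: ID(c), OP(-), ID(z), OP(%), ID(z)


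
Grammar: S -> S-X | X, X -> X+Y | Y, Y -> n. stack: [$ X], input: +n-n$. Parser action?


shift '+' to continue X -> X+Y
Action: shift


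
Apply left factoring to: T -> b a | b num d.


Common prefix: 'b'
Factored: T -> b T', T' -> a | num d


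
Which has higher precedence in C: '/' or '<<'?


'/' is multiplicative (level 10); '<<' is shift (level 8)
Higher level binds tighter
'/' has higher precedence than '<<'


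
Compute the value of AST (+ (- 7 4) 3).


Evaluate inner: (- 7 4) = 3
Evaluate root: (+ 3 3) = 6
Result: 6


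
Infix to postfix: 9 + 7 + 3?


Left to right (same or higher precedence on left)
Postfix: 9 7 + 3 +


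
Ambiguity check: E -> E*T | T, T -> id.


precedence layered via separate nonterminal T: deterministic
Unambiguous


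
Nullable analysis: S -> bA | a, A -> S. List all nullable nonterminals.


A nonterminal is nullable iff some alternative derives ε (directly, or every symbol in it is nullable)
Nullable: {}


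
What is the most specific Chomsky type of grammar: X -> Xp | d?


Left-linear: every RHS is a terminal or one nonterminal followed by a terminal
Classification: Type 3 (Regular)


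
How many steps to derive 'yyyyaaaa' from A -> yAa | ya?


Derivation: A => yAa => yyAaa => yyyAaaa => yyyyaaaa
Steps: 4


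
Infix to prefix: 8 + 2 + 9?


left-to-right (same/higher precedence on left): tree is (+ (+ 8 2) 9)
Prefix: + + 8 2 9


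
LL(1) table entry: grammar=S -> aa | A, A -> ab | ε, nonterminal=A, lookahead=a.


For [A, a]: 'a' ∈ FIRST(ab)
Entry: A -> ab


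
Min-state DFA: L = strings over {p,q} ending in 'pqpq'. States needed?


Track the longest suffix of input matching a prefix of 'pqpq': 5 classes (prefixes of length 0..4)
Minimal DFA: 5 states


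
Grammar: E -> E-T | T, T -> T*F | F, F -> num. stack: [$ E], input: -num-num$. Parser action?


shift '-' to continue E -> E-T
Action: shift


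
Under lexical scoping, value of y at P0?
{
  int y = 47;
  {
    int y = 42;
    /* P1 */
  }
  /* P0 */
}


y declared in the same block as P0
y = 47


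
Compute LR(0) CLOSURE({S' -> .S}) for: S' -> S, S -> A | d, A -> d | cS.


Start: S' -> .S
For each item with dot before a nonterminal B, add B -> .γ for every B-production
Closure: [S' -> .S, S -> .A, S -> .d, A -> .d, A -> .cS]


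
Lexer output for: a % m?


Scan left to right, longest-match per lexeme
Tokens: ID(a), OP(%), ID(m)


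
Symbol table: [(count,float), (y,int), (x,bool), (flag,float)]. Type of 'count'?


Lookup 'count' → type float


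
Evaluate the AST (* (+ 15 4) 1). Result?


Evaluate inner: (+ 15 4) = 19
Evaluate root: (* 19 1) = 19
Result: 19


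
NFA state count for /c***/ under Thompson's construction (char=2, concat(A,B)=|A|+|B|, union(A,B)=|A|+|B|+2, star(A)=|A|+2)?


Syntax tree has 1 char leaf(s), 0 union(s), 3 star(s)
chars contribute 1×2 = 2; each union adds +2; each star adds +2
Total: 2 + 0 + 6 = 8 states


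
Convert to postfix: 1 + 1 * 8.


* has higher precedence, evaluate 1*8 first
Postfix: 1 1 8 * +


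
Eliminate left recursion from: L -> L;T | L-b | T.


Left-recursive alternatives: L;T, L-b; non-recursive: T
Introduce L': L -> TL', L' -> ;TL' | -bL' | ε


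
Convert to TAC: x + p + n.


Break into single-operator statements:
t1 = x + p
t2 = t1 + n


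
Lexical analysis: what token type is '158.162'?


Pattern: digits with a decimal point
Type: FLOAT_LITERAL


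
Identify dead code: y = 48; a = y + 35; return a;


y is read by a's definition; a is returned
No dead code


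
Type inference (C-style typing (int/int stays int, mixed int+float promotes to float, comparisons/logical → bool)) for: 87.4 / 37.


Operand types: float / int
Rule: mixed int/float promotes to float; int/int stays int
Result type: float


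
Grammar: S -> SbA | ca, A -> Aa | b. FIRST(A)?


Per alternative of A: FIRST(Aa) = {b}; FIRST(b) = {b}
FIRST(A) = {b}


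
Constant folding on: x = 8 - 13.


8 - 13 = -5 at compile time
Optimized: x = -5
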